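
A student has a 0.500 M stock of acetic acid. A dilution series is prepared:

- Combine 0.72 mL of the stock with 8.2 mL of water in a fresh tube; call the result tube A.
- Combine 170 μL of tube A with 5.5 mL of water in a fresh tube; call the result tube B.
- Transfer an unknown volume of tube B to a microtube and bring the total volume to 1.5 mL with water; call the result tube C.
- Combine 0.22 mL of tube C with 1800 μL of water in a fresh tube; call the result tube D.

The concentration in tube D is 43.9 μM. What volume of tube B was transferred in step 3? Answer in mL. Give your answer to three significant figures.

0.500 mL

Step 1: 0.72 mL + 8.2 mL = 8.92 mL total → factor 8.92/0.72 = 12.389
Step 2: 170 μL + 5.5 mL = 5670 μL total → factor 5670/170 = 33.353
Step 3: v brought to 1.5 mL → factor = 1.5 mL/v
Step 4: 0.22 mL + 1800 μL = 2.02 mL total → factor 2.02/0.22 = 9.1818
Product of known-step factors = 3794
Overall factor = 0.500 M / (43.9 μM) = 11390
Step-3 factor = 11390 / 3794 = 3.002
v = 1.5 mL / 3.002 = 0.500 mL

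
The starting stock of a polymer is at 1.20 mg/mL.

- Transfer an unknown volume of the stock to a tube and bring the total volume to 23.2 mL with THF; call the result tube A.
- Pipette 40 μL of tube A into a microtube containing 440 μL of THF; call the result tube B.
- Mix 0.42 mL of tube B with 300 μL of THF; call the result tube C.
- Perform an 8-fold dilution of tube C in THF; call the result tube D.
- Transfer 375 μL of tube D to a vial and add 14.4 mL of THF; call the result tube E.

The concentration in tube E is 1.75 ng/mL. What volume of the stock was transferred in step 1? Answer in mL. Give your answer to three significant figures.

Step 1: v brought to 23.2 mL → factor = 23.2 mL/v
Step 2: 40 μL + 440 μL = 480 μL total → factor 480/40 = 12
Step 3: 0.42 mL + 300 μL = 0.72 mL total → factor 0.72/0.42 = 1.7143
Step 4: 8-fold → factor 8
Step 5: 375 μL + 14.4 mL = 14775 μL total → factor 14775/375 = 39.4
Product of known-step factors = 6484.1
Overall factor = 1.20 mg/mL / (1.75 ng/mL) = 6.8571 × 10^5
Step-1 factor = 6.8571 × 10^5 / 6484.1 = 105.75
v = 23.2 mL / 105.75 = 0.219 mL

0.219 mL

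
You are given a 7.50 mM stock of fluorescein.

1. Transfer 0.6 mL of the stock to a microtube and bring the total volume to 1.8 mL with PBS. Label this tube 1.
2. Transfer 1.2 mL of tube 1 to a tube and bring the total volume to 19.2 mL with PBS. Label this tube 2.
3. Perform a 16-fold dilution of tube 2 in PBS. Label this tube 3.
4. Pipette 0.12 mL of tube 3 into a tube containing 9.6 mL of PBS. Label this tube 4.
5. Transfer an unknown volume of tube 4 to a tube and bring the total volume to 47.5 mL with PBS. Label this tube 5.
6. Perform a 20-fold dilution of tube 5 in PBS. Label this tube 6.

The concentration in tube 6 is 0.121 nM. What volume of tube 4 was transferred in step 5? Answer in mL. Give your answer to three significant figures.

Step 1: 0.6 mL brought to 1.8 mL → factor 1.8/0.6 = 3
Step 2: 1.2 mL brought to 19.2 mL → factor 19.2/1.2 = 16
Step 3: 16-fold → factor 16
Step 4: 0.12 mL + 9.6 mL = 9.72 mL total → factor 9.72/0.12 = 81
Step 5: v brought to 47.5 mL → factor = 47.5 mL/v
Step 6: 20-fold → factor 20
Product of known-step factors = 1.2442 × 10^6
Overall factor = 7.50 mM / (0.121 nM) = 6.1983 × 10^7
Step-5 factor = 6.1983 × 10^7 / 1.2442 × 10^6 = 49.82
v = 47.5 mL / 49.82 = 0.953 mL

0.953 mL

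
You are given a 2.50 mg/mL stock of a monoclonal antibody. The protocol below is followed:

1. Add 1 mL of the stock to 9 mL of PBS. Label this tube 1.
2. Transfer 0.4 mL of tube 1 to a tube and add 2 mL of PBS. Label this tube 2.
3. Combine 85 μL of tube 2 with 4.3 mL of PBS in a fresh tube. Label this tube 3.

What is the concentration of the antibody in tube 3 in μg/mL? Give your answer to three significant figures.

0.808 μg/mL

Step 1: 1 mL + 9 mL = 10 mL total → factor 10/1 = 10
Step 2: 0.4 mL + 2 mL = 2.4 mL total → factor 2.4/0.4 = 6
Step 3: 85 μL + 4.3 mL = 4385 μL total → factor 4385/85 = 51.588
Overall dilution factor = 10 × 6 × 51.588 = 3095.3
Final = 2.50 mg/mL / 3095.3 = 0.0008077 mg/mL = 0.808 μg/mL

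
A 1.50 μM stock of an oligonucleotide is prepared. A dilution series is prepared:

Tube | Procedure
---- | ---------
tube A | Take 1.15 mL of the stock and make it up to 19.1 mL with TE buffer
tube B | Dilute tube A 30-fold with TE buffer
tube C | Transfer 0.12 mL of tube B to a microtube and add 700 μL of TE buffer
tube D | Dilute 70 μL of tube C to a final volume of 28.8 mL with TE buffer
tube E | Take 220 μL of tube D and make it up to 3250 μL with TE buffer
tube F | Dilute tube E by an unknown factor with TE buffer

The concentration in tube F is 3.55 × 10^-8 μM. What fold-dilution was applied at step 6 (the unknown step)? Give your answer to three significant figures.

2.04-fold

Step 1: 1.15 mL brought to 19.1 mL → factor 19.1/1.15 = 16.609
Step 2: 30-fold → factor 30
Step 3: 0.12 mL + 700 μL = 0.82 mL total → factor 0.82/0.12 = 6.8333
Step 4: 70 μL brought to 28.8 mL → factor 28800/70 = 411.43
Step 5: 220 μL brought to 3250 μL → factor 3250/220 = 14.773
Step 6: unknown factor x
Product of known-step factors = 2.0694 × 10^7
Overall factor = 1.50 μM / (3.55 × 10^-8 μM) = 4.2254 × 10^7
x = 4.2254 × 10^7 / 2.0694 × 10^7 = 2.04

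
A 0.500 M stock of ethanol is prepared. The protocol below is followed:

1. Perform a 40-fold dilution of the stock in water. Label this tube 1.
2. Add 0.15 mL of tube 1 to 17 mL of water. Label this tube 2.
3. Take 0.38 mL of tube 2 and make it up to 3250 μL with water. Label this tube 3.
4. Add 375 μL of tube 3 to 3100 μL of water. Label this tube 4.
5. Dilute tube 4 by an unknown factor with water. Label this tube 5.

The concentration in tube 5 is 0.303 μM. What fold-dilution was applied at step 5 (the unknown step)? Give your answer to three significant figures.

Step 1: 40-fold → factor 40
Step 2: 0.15 mL + 17 mL = 17.15 mL total → factor 17.15/0.15 = 114.33
Step 3: 0.38 mL brought to 3250 μL → factor 3.25/0.38 = 8.5526
Step 4: 375 μL + 3100 μL = 3475 μL total → factor 3475/375 = 9.2667
Step 5: unknown factor x
Product of known-step factors = 3.6246 × 10^5
Overall factor = 0.500 M / (0.303 μM) = 1.6502 × 10^6
x = 1.6502 × 10^6 / 3.6246 × 10^5 = 4.55

4.55-fold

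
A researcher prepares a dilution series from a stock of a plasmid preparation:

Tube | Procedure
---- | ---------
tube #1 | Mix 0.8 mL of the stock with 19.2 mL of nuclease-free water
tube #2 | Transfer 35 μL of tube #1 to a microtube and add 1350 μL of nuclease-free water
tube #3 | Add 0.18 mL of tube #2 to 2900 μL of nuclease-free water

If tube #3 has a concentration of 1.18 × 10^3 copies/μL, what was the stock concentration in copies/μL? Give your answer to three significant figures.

2.00 × 10^7 copies/μL

Step 1: 0.8 mL + 19.2 mL = 20 mL total → factor 20/0.8 = 25
Step 2: 35 μL + 1350 μL = 1385 μL total → factor 1385/35 = 39.571
Step 3: 0.18 mL + 2900 μL = 3.08 mL total → factor 3.08/0.18 = 17.111
Overall dilution factor = 25 × 39.571 × 17.111 = 16928
Stock = 1.18 × 10^3 copies/μL × 16928 = 2.00 × 10^7 copies/μL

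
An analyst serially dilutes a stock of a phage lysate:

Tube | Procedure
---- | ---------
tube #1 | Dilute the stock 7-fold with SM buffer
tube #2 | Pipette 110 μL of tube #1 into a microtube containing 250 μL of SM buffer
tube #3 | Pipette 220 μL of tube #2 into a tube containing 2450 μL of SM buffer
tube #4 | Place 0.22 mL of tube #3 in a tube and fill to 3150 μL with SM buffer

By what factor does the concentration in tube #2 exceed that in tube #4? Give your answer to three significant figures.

Step 1: 7-fold → factor 7
Step 2: 110 μL + 250 μL = 360 μL total → factor 360/110 = 3.2727
Step 3: 220 μL + 2450 μL = 2670 μL total → factor 2670/220 = 12.136
Step 4: 0.22 mL brought to 3150 μL → factor 3.15/0.22 = 14.318
Dilution factor to tube #2 = 22.909; to tube #4 = 3980.9
[tube #2]/[tube #4] = (factor to tube #4)/(factor to tube #2) = 3980.9/22.909 = 174

174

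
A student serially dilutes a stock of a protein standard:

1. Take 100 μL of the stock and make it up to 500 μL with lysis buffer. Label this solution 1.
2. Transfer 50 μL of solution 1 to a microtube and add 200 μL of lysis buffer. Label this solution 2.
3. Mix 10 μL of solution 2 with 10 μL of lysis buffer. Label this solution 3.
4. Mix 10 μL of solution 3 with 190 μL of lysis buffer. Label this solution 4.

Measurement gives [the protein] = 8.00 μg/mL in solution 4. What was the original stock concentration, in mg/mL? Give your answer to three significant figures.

Step 1: 100 μL brought to 500 μL → factor 500/100 = 5
Step 2: 50 μL + 200 μL = 250 μL total → factor 250/50 = 5
Step 3: 10 μL + 10 μL = 20 μL total → factor 20/10 = 2
Step 4: 10 μL + 190 μL = 200 μL total → factor 200/10 = 20
Overall dilution factor = 5 × 5 × 2 × 20 = 1000
Stock = 8.00 μg/mL × 1000 = 8000 μg/mL = 8.00 mg/mL

8.00 mg/mL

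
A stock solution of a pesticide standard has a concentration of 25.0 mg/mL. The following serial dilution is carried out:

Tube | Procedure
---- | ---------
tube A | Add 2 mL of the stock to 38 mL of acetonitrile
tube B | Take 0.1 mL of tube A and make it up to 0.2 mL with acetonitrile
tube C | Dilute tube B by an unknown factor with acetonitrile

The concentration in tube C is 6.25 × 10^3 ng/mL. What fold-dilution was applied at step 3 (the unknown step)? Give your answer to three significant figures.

100-fold

Step 1: 2 mL + 38 mL = 40 mL total → factor 40/2 = 20
Step 2: 0.1 mL brought to 0.2 mL → factor 0.2/0.1 = 2
Step 3: unknown factor x
Product of known-step factors = 40
Overall factor = 25.0 mg/mL / (6.25 × 10^3 ng/mL) = 4000
x = 4000 / 40 = 100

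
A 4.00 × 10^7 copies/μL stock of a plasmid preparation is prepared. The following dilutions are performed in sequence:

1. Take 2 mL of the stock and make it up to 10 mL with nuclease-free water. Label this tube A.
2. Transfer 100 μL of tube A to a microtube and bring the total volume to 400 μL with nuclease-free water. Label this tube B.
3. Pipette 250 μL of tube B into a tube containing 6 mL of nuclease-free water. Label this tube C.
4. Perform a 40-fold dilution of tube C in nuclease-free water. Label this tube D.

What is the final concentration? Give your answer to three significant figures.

Step 1: 2 mL brought to 10 mL → factor 10/2 = 5
Step 2: 100 μL brought to 400 μL → factor 400/100 = 4
Step 3: 250 μL + 6 mL = 6250 μL total → factor 6250/250 = 25
Step 4: 40-fold → factor 40
Overall dilution factor = 5 × 4 × 25 × 40 = 20000
Final = 4.00 × 10^7 copies/μL / 20000 = 2.00 × 10^3 copies/μL

2.00 × 10^3 copies/μL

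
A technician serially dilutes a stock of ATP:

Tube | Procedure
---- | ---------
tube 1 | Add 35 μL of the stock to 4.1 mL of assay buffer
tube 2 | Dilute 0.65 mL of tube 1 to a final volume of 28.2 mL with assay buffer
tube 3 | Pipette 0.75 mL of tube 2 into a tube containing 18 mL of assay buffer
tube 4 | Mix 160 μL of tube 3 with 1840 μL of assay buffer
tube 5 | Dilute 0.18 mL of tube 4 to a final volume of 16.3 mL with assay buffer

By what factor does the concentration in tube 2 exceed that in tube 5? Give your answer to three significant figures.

2.83 × 10^4

Step 1: 35 μL + 4.1 mL = 4135 μL total → factor 4135/35 = 118.14
Step 2: 0.65 mL brought to 28.2 mL → factor 28.2/0.65 = 43.385
Step 3: 0.75 mL + 18 mL = 18.75 mL total → factor 18.75/0.75 = 25
Step 4: 160 μL + 1840 μL = 2000 μL total → factor 2000/160 = 12.5
Step 5: 0.18 mL brought to 16.3 mL → factor 16.3/0.18 = 90.556
Dilution factor to tube 2 = 5125.6; to tube 5 = 1.4505 × 10^8
[tube 2]/[tube 5] = (factor to tube 5)/(factor to tube 2) = 1.4505 × 10^8/5125.6 = 2.83 × 10^4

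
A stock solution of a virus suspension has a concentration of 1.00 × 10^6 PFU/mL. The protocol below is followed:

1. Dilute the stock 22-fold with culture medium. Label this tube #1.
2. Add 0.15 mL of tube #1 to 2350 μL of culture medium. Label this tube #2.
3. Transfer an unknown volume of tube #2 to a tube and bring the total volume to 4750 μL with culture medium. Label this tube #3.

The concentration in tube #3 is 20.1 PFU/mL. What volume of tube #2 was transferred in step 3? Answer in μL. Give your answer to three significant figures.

35.0 μL

Step 1: 22-fold → factor 22
Step 2: 0.15 mL + 2350 μL = 2.5 mL total → factor 2.5/0.15 = 16.667
Step 3: v brought to 4750 μL → factor = 4750 μL/v
Product of known-step factors = 366.67
Overall factor = 1.00 × 10^6 PFU/mL / (20.1 PFU/mL) = 49751
Step-3 factor = 49751 / 366.67 = 135.69
v = 4750 μL / 135.69 = 35.0 μL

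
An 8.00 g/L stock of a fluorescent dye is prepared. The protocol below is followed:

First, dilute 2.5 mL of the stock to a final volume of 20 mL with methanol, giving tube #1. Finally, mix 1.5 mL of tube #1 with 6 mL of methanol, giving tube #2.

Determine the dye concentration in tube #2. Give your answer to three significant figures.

Step 1: 2.5 mL brought to 20 mL → factor 20/2.5 = 8
Step 2: 1.5 mL + 6 mL = 7.5 mL total → factor 7.5/1.5 = 5
Overall dilution factor = 8 × 5 = 40
Final = 8.00 g/L / 40 = 0.200 g/L

0.200 g/L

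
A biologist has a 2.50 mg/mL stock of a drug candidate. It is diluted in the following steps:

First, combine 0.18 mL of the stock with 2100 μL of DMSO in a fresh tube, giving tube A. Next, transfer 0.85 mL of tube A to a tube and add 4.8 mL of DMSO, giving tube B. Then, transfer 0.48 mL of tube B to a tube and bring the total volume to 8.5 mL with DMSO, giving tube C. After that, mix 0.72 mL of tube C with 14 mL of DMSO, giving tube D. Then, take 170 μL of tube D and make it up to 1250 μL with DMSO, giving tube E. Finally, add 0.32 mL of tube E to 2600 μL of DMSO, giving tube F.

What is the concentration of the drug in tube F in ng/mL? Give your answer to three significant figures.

1.22 ng/mL

Step 1: 0.18 mL + 2100 μL = 2.28 mL total → factor 2.28/0.18 = 12.667
Step 2: 0.85 mL + 4.8 mL = 5.65 mL total → factor 5.65/0.85 = 6.6471
Step 3: 0.48 mL brought to 8.5 mL → factor 8.5/0.48 = 17.708
Step 4: 0.72 mL + 14 mL = 14.72 mL total → factor 14.72/0.72 = 20.444
Step 5: 170 μL brought to 1250 μL → factor 1250/170 = 7.3529
Step 6: 0.32 mL + 2600 μL = 2.92 mL total → factor 2.92/0.32 = 9.125
Overall dilution factor = 12.667 × 6.6471 × 17.708 × 20.444 × 7.3529 × 9.125 = 2.0452 × 10^6
Final = 2.50 mg/mL / 2.0452 × 10^6 = 1.222 × 10^-6 mg/mL = 1.22 ng/mL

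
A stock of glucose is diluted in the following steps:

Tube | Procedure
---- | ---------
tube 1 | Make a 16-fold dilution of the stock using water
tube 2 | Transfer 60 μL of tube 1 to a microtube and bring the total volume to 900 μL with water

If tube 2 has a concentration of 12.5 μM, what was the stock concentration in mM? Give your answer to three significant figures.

3.00 mM

Step 1: 16-fold → factor 16
Step 2: 60 μL brought to 900 μL → factor 900/60 = 15
Overall dilution factor = 16 × 15 = 240
Stock = 12.5 μM × 240 = 3000 μM = 3.00 mM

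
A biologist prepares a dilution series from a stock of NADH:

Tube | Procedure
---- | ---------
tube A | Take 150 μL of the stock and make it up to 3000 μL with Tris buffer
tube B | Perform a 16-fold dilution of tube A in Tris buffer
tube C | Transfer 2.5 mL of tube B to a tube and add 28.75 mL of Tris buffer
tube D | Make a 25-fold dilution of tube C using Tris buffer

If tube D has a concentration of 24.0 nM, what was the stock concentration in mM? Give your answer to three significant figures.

Step 1: 150 μL brought to 3000 μL → factor 3000/150 = 20
Step 2: 16-fold → factor 16
Step 3: 2.5 mL + 28.75 mL = 31.25 mL total → factor 31.25/2.5 = 12.5
Step 4: 25-fold → factor 25
Overall dilution factor = 20 × 16 × 12.5 × 25 = 1 × 10^5
Stock = 24.0 nM × 1 × 10^5 = 2.400 × 10^6 nM = 2.40 mM

2.40 mM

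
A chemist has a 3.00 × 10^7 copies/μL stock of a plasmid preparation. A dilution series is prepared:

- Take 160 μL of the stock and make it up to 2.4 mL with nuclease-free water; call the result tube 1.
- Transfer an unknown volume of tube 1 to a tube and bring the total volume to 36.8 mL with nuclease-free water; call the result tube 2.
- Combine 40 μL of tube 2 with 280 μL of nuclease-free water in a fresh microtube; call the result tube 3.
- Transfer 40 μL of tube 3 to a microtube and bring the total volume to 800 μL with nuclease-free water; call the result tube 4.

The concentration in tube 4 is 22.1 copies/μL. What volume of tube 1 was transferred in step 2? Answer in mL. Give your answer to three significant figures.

Step 1: 160 μL brought to 2.4 mL → factor 2400/160 = 15
Step 2: v brought to 36.8 mL → factor = 36.8 mL/v
Step 3: 40 μL + 280 μL = 320 μL total → factor 320/40 = 8
Step 4: 40 μL brought to 800 μL → factor 800/40 = 20
Product of known-step factors = 2400
Overall factor = 3.00 × 10^7 copies/μL / (22.1 copies/μL) = 1.3575 × 10^6
Step-2 factor = 1.3575 × 10^6 / 2400 = 565.61
v = 36.8 mL / 565.61 = 0.0651 mL

0.0651 mL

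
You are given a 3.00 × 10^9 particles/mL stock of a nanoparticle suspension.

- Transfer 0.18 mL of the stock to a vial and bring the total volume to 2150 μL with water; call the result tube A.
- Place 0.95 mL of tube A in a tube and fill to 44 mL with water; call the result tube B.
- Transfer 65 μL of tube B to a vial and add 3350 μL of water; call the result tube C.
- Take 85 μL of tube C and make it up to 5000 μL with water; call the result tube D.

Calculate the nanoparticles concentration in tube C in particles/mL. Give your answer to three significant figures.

1.03 × 10^5 particles/mL

Step 1: 0.18 mL brought to 2150 μL → factor 2.15/0.18 = 11.944
Step 2: 0.95 mL brought to 44 mL → factor 44/0.95 = 46.316
Step 3: 65 μL + 3350 μL = 3415 μL total → factor 3415/65 = 52.538
Dilution factor through tube C = 11.944 × 46.316 × 52.538 = 29065
[tube C] = 3.00 × 10^9 particles/mL / 29065 = 1.03 × 10^5 particles/mL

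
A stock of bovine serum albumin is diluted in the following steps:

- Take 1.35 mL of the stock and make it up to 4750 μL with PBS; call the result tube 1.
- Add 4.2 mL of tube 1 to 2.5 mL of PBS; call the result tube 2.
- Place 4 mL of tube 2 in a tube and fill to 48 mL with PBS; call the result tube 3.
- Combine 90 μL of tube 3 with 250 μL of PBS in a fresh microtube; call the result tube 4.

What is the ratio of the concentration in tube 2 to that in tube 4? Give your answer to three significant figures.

Step 1: 1.35 mL brought to 4750 μL → factor 4.75/1.35 = 3.5185
Step 2: 4.2 mL + 2.5 mL = 6.7 mL total → factor 6.7/4.2 = 1.5952
Step 3: 4 mL brought to 48 mL → factor 48/4 = 12
Step 4: 90 μL + 250 μL = 340 μL total → factor 340/90 = 3.7778
Dilution factor to tube 2 = 5.6129; to tube 4 = 254.45
[tube 2]/[tube 4] = (factor to tube 4)/(factor to tube 2) = 254.45/5.6129 = 45.3

45.3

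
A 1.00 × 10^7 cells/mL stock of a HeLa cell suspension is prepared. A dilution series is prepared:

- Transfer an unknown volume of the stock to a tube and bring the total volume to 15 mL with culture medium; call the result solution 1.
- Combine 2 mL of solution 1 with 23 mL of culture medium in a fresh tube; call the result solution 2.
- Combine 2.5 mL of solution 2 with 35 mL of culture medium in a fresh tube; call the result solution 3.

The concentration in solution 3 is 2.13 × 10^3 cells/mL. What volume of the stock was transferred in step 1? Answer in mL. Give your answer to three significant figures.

Step 1: v brought to 15 mL → factor = 15 mL/v
Step 2: 2 mL + 23 mL = 25 mL total → factor 25/2 = 12.5
Step 3: 2.5 mL + 35 mL = 37.5 mL total → factor 37.5/2.5 = 15
Product of known-step factors = 187.5
Overall factor = 1.00 × 10^7 cells/mL / (2.13 × 10^3 cells/mL) = 4694.8
Step-1 factor = 4694.8 / 187.5 = 25.039
v = 15 mL / 25.039 = 0.599 mL

0.599 mL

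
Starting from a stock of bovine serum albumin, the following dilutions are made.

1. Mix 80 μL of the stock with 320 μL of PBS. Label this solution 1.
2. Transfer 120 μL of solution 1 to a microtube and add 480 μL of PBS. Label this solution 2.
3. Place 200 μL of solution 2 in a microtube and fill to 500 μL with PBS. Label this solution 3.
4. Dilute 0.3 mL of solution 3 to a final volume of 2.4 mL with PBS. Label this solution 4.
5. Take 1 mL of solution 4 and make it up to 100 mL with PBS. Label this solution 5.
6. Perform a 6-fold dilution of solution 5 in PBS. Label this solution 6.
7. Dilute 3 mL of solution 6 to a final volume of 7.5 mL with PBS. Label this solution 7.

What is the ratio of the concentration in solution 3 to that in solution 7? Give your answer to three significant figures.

Step 1: 80 μL + 320 μL = 400 μL total → factor 400/80 = 5
Step 2: 120 μL + 480 μL = 600 μL total → factor 600/120 = 5
Step 3: 200 μL brought to 500 μL → factor 500/200 = 2.5
Step 4: 0.3 mL brought to 2.4 mL → factor 2.4/0.3 = 8
Step 5: 1 mL brought to 100 mL → factor 100/1 = 100
Step 6: 6-fold → factor 6
Step 7: 3 mL brought to 7.5 mL → factor 7.5/3 = 2.5
Dilution factor to solution 3 = 62.5; to solution 7 = 7.5 × 10^5
[solution 3]/[solution 7] = (factor to solution 7)/(factor to solution 3) = 7.5 × 10^5/62.5 = 1.20 × 10^4

1.20 × 10^4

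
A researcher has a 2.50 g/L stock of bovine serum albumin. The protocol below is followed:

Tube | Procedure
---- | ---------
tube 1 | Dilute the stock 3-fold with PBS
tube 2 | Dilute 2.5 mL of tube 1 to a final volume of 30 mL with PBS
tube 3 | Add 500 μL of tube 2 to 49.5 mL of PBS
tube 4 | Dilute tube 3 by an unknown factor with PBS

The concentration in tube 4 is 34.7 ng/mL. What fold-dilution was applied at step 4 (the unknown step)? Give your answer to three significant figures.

20.0-fold

Step 1: 3-fold → factor 3
Step 2: 2.5 mL brought to 30 mL → factor 30/2.5 = 12
Step 3: 500 μL + 49.5 mL = 50000 μL total → factor 50000/500 = 100
Step 4: unknown factor x
Product of known-step factors = 3600
Overall factor = 2.50 g/L / (34.7 ng/mL) = 72046
x = 72046 / 3600 = 20.0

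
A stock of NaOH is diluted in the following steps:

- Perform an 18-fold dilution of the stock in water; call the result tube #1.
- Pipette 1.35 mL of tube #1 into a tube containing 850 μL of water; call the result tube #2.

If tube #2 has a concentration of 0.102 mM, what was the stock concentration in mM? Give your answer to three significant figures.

Step 1: 18-fold → factor 18
Step 2: 1.35 mL + 850 μL = 2.2 mL total → factor 2.2/1.35 = 1.6296
Overall dilution factor = 18 × 1.6296 = 29.333
Stock = 0.102 mM × 29.333 = 2.99 mM

2.99 mM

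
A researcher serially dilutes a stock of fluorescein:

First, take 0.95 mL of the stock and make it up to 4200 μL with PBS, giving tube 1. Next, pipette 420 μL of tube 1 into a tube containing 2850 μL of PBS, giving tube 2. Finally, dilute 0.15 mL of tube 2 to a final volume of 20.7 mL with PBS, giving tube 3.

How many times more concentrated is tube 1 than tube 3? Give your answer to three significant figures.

1.07 × 10^3

Step 1: 0.95 mL brought to 4200 μL → factor 4.2/0.95 = 4.4211
Step 2: 420 μL + 2850 μL = 3270 μL total → factor 3270/420 = 7.7857
Step 3: 0.15 mL brought to 20.7 mL → factor 20.7/0.15 = 138
Dilution factor to tube 1 = 4.4211; to tube 3 = 4750.1
[tube 1]/[tube 3] = (factor to tube 3)/(factor to tube 1) = 4750.1/4.4211 = 1.07 × 10^3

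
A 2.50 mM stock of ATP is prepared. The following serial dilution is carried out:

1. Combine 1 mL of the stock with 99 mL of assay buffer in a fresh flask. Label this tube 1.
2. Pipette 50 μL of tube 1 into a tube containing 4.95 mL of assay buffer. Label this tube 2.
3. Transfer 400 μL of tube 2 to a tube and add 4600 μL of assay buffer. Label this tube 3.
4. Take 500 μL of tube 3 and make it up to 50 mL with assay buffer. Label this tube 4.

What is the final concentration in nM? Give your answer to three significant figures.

0.200 nM

Step 1: 1 mL + 99 mL = 100 mL total → factor 100/1 = 100
Step 2: 50 μL + 4.95 mL = 5000 μL total → factor 5000/50 = 100
Step 3: 400 μL + 4600 μL = 5000 μL total → factor 5000/400 = 12.5
Step 4: 500 μL brought to 50 mL → factor 50000/500 = 100
Overall dilution factor = 100 × 100 × 12.5 × 100 = 1.25 × 10^7
Final = 2.50 mM / 1.25 × 10^7 = 2.000 × 10^-7 mM = 0.200 nM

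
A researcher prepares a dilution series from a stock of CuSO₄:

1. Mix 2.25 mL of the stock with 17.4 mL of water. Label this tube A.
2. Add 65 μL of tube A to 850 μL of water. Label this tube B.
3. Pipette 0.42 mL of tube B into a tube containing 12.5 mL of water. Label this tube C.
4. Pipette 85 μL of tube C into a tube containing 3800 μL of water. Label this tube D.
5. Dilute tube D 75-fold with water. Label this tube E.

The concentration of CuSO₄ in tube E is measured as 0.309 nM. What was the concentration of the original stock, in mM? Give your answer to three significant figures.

4.01 mM

Step 1: 2.25 mL + 17.4 mL = 19.65 mL total → factor 19.65/2.25 = 8.7333
Step 2: 65 μL + 850 μL = 915 μL total → factor 915/65 = 14.077
Step 3: 0.42 mL + 12.5 mL = 12.92 mL total → factor 12.92/0.42 = 30.762
Step 4: 85 μL + 3800 μL = 3885 μL total → factor 3885/85 = 45.706
Step 5: 75-fold → factor 75
Overall dilution factor = 8.7333 × 14.077 × 30.762 × 45.706 × 75 = 1.2964 × 10^7
Stock = 0.309 nM × 1.2964 × 10^7 = 4.006 × 10^6 nM = 4.01 mM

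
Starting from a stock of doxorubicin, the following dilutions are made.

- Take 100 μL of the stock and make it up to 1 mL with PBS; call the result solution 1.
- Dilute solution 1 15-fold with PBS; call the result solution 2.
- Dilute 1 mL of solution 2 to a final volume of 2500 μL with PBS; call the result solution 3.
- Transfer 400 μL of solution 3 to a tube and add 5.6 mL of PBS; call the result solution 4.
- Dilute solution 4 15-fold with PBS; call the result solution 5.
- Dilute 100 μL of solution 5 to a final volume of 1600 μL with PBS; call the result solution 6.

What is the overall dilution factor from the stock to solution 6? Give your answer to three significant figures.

1.35 × 10^6

Step 1: 100 μL brought to 1 mL → factor 1000/100 = 10
Step 2: 15-fold → factor 15
Step 3: 1 mL brought to 2500 μL → factor 2.5/1 = 2.5
Step 4: 400 μL + 5.6 mL = 6000 μL total → factor 6000/400 = 15
Step 5: 15-fold → factor 15
Step 6: 100 μL brought to 1600 μL → factor 1600/100 = 16
Overall dilution factor = 10 × 15 × 2.5 × 15 × 15 × 16 = 1.35 × 10^6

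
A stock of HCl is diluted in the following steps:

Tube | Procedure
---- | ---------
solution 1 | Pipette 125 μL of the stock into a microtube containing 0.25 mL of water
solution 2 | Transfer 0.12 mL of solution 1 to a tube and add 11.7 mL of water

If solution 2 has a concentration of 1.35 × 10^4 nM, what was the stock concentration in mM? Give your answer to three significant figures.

Step 1: 125 μL + 0.25 mL = 375 μL total → factor 375/125 = 3
Step 2: 0.12 mL + 11.7 mL = 11.82 mL total → factor 11.82/0.12 = 98.5
Overall dilution factor = 3 × 98.5 = 295.5
Stock = 1.35 × 10^4 nM × 295.5 = 3.989 × 10^6 nM = 3.99 mM

3.99 mM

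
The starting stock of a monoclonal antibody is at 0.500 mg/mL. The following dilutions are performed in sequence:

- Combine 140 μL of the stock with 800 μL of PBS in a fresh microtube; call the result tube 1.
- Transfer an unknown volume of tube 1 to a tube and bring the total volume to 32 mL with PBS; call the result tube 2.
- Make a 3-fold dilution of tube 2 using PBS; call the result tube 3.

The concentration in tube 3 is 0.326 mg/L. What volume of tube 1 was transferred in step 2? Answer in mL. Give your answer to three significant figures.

Step 1: 140 μL + 800 μL = 940 μL total → factor 940/140 = 6.7143
Step 2: v brought to 32 mL → factor = 32 mL/v
Step 3: 3-fold → factor 3
Product of known-step factors = 20.143
Overall factor = 0.500 mg/mL / (0.326 mg/L) = 1533.7
Step-2 factor = 1533.7 / 20.143 = 76.143
v = 32 mL / 76.143 = 0.420 mL

0.420 mL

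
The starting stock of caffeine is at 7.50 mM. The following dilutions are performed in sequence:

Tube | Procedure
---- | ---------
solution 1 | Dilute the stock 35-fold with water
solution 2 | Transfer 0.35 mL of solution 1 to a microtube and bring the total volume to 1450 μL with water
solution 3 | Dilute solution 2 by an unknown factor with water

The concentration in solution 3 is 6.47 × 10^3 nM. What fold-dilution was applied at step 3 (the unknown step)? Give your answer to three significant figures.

Step 1: 35-fold → factor 35
Step 2: 0.35 mL brought to 1450 μL → factor 1.45/0.35 = 4.1429
Step 3: unknown factor x
Product of known-step factors = 145
Overall factor = 7.50 mM / (6.47 × 10^3 nM) = 1159.2
x = 1159.2 / 145 = 7.99

7.99-fold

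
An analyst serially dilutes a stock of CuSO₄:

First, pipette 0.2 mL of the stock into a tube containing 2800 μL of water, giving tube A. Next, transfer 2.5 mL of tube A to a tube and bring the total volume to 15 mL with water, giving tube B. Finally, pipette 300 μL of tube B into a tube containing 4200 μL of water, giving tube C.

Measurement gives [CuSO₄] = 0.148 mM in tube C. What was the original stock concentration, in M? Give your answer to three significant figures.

Step 1: 0.2 mL + 2800 μL = 3 mL total → factor 3/0.2 = 15
Step 2: 2.5 mL brought to 15 mL → factor 15/2.5 = 6
Step 3: 300 μL + 4200 μL = 4500 μL total → factor 4500/300 = 15
Overall dilution factor = 15 × 6 × 15 = 1350
Stock = 0.148 mM × 1350 = 199.8 mM = 0.200 M

0.200 M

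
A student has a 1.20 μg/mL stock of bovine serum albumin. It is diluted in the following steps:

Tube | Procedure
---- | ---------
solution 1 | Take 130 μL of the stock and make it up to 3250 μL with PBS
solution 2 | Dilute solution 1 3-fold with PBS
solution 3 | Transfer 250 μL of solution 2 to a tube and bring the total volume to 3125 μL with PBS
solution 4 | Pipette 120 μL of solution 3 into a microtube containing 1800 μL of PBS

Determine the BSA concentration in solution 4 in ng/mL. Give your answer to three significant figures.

Step 1: 130 μL brought to 3250 μL → factor 3250/130 = 25
Step 2: 3-fold → factor 3
Step 3: 250 μL brought to 3125 μL → factor 3125/250 = 12.5
Step 4: 120 μL + 1800 μL = 1920 μL total → factor 1920/120 = 16
Overall dilution factor = 25 × 3 × 12.5 × 16 = 15000
Final = 1.20 μg/mL / 15000 = 8.000 × 10^-5 μg/mL = 0.0800 ng/mL

0.0800 ng/mL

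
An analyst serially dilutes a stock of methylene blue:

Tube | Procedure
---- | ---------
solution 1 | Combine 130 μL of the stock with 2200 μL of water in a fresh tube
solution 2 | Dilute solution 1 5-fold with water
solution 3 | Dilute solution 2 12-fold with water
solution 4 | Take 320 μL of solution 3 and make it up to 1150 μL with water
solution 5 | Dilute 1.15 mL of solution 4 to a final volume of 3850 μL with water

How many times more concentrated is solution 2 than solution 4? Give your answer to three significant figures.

Step 1: 130 μL + 2200 μL = 2330 μL total → factor 2330/130 = 17.923
Step 2: 5-fold → factor 5
Step 3: 12-fold → factor 12
Step 4: 320 μL brought to 1150 μL → factor 1150/320 = 3.5938
Dilution factor to solution 2 = 89.615; to solution 4 = 3864.7
[solution 2]/[solution 4] = (factor to solution 4)/(factor to solution 2) = 3864.7/89.615 = 43.1

43.1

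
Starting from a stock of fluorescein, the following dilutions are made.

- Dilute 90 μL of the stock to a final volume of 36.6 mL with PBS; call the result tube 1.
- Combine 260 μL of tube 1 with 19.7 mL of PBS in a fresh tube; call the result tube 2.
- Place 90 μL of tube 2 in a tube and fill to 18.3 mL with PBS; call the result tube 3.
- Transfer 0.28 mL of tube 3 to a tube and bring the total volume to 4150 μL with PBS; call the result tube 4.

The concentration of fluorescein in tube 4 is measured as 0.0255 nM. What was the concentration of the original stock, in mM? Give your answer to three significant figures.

Step 1: 90 μL brought to 36.6 mL → factor 36600/90 = 406.67
Step 2: 260 μL + 19.7 mL = 19960 μL total → factor 19960/260 = 76.769
Step 3: 90 μL brought to 18.3 mL → factor 18300/90 = 203.33
Step 4: 0.28 mL brought to 4150 μL → factor 4.15/0.28 = 14.821
Overall dilution factor = 406.67 × 76.769 × 203.33 × 14.821 = 9.4086 × 10^7
Stock = 0.0255 nM × 9.4086 × 10^7 = 2.399 × 10^6 nM = 2.40 mM

2.40 mM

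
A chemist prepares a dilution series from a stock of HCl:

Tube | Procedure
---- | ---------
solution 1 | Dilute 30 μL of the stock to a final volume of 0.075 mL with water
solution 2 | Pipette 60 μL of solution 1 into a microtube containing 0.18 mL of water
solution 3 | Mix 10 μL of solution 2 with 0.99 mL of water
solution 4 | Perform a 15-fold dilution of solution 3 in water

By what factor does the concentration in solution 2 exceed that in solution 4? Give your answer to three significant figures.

Step 1: 30 μL brought to 0.075 mL → factor 75/30 = 2.5
Step 2: 60 μL + 0.18 mL = 240 μL total → factor 240/60 = 4
Step 3: 10 μL + 0.99 mL = 1000 μL total → factor 1000/10 = 100
Step 4: 15-fold → factor 15
Dilution factor to solution 2 = 10; to solution 4 = 15000
[solution 2]/[solution 4] = (factor to solution 4)/(factor to solution 2) = 15000/10 = 1.50 × 10^3

1.50 × 10^3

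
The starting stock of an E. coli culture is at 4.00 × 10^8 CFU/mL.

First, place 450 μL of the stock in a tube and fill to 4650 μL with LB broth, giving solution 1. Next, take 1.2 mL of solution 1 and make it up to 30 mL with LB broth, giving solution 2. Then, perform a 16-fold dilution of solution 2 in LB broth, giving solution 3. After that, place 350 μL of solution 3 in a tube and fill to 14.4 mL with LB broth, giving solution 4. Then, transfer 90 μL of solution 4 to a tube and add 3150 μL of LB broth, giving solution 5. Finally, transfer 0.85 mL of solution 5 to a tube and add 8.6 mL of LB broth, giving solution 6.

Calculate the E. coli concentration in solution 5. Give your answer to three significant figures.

Step 1: 450 μL brought to 4650 μL → factor 4650/450 = 10.333
Step 2: 1.2 mL brought to 30 mL → factor 30/1.2 = 25
Step 3: 16-fold → factor 16
Step 4: 350 μL brought to 14.4 mL → factor 14400/350 = 41.143
Step 5: 90 μL + 3150 μL = 3240 μL total → factor 3240/90 = 36
Dilution factor through solution 5 = 10.333 × 25 × 16 × 41.143 × 36 = 6.1221 × 10^6
[solution 5] = 4.00 × 10^8 CFU/mL / 6.1221 × 10^6 = 65.3 CFU/mL

65.3 CFU/mL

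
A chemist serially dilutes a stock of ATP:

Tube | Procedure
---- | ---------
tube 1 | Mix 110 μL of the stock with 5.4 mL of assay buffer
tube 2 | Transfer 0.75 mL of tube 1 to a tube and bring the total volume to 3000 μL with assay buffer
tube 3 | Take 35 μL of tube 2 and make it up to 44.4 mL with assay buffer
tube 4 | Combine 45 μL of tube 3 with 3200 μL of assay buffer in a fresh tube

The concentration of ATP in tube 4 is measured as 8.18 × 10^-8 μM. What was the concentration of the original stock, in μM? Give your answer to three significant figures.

Step 1: 110 μL + 5.4 mL = 5510 μL total → factor 5510/110 = 50.091
Step 2: 0.75 mL brought to 3000 μL → factor 3/0.75 = 4
Step 3: 35 μL brought to 44.4 mL → factor 44400/35 = 1268.6
Step 4: 45 μL + 3200 μL = 3245 μL total → factor 3245/45 = 72.111
Overall dilution factor = 50.091 × 4 × 1268.6 × 72.111 = 1.8329 × 10^7
Stock = 8.18 × 10^-8 μM × 1.8329 × 10^7 = 1.50 μM

1.50 μM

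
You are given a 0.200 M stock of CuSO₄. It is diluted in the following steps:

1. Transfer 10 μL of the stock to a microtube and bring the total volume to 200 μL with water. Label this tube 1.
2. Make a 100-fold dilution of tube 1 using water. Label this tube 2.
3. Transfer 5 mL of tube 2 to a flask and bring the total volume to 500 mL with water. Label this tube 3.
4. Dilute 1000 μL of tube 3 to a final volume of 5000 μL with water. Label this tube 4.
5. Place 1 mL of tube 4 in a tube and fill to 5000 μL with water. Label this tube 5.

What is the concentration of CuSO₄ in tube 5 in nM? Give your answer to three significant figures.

Step 1: 10 μL brought to 200 μL → factor 200/10 = 20
Step 2: 100-fold → factor 100
Step 3: 5 mL brought to 500 mL → factor 500/5 = 100
Step 4: 1000 μL brought to 5000 μL → factor 5000/1000 = 5
Step 5: 1 mL brought to 5000 μL → factor 5/1 = 5
Overall dilution factor = 20 × 100 × 100 × 5 × 5 = 5 × 10^6
Final = 0.200 M / 5 × 10^6 = 4.000 × 10^-8 M = 40.0 nM

40.0 nM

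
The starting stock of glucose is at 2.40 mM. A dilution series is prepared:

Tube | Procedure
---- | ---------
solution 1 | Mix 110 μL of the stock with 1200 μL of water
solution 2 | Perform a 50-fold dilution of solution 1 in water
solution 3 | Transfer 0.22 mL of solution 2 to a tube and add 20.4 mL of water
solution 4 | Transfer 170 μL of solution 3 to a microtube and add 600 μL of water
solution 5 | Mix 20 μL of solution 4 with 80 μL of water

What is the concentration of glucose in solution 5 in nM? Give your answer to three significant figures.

Step 1: 110 μL + 1200 μL = 1310 μL total → factor 1310/110 = 11.909
Step 2: 50-fold → factor 50
Step 3: 0.22 mL + 20.4 mL = 20.62 mL total → factor 20.62/0.22 = 93.727
Step 4: 170 μL + 600 μL = 770 μL total → factor 770/170 = 4.5294
Step 5: 20 μL + 80 μL = 100 μL total → factor 100/20 = 5
Overall dilution factor = 11.909 × 50 × 93.727 × 4.5294 × 5 = 1.2639 × 10^6
Final = 2.40 mM / 1.2639 × 10^6 = 1.899 × 10^-6 mM = 1.90 nM

1.90 nM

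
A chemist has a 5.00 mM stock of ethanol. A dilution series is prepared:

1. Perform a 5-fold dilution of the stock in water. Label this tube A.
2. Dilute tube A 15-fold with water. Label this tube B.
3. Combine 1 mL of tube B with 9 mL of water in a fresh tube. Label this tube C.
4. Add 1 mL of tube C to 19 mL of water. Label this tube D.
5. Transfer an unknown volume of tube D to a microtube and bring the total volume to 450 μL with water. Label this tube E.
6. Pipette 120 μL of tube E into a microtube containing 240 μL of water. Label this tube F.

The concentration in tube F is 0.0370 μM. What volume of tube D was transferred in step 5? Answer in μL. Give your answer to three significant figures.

Step 1: 5-fold → factor 5
Step 2: 15-fold → factor 15
Step 3: 1 mL + 9 mL = 10 mL total → factor 10/1 = 10
Step 4: 1 mL + 19 mL = 20 mL total → factor 20/1 = 20
Step 5: v brought to 450 μL → factor = 450 μL/v
Step 6: 120 μL + 240 μL = 360 μL total → factor 360/120 = 3
Product of known-step factors = 45000
Overall factor = 5.00 mM / (0.0370 μM) = 1.3514 × 10^5
Step-5 factor = 1.3514 × 10^5 / 45000 = 3.003
v = 450 μL / 3.003 = 150 μL

150 μL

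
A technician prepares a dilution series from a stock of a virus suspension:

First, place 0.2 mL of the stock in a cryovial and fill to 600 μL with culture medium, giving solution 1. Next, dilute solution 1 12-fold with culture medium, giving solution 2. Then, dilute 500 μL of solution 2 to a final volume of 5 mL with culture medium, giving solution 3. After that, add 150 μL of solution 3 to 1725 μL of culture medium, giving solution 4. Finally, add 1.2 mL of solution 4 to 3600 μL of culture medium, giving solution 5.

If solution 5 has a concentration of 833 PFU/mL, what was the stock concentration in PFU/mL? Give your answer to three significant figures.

1.50 × 10^7 PFU/mL

Step 1: 0.2 mL brought to 600 μL → factor 0.6/0.2 = 3
Step 2: 12-fold → factor 12
Step 3: 500 μL brought to 5 mL → factor 5000/500 = 10
Step 4: 150 μL + 1725 μL = 1875 μL total → factor 1875/150 = 12.5
Step 5: 1.2 mL + 3600 μL = 4.8 mL total → factor 4.8/1.2 = 4
Overall dilution factor = 3 × 12 × 10 × 12.5 × 4 = 18000
Stock = 833 PFU/mL × 18000 = 1.50 × 10^7 PFU/mL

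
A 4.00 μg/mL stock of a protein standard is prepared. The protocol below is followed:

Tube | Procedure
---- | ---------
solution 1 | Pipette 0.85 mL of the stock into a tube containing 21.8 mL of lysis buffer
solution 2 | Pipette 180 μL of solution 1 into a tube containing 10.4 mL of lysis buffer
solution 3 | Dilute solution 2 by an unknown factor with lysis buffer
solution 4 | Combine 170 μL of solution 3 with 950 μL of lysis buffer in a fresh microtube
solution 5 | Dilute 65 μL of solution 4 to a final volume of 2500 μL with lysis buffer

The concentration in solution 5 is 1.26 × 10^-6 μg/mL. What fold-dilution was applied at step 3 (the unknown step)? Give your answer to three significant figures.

Step 1: 0.85 mL + 21.8 mL = 22.65 mL total → factor 22.65/0.85 = 26.647
Step 2: 180 μL + 10.4 mL = 10580 μL total → factor 10580/180 = 58.778
Step 3: unknown factor x
Step 4: 170 μL + 950 μL = 1120 μL total → factor 1120/170 = 6.5882
Step 5: 65 μL brought to 2500 μL → factor 2500/65 = 38.462
Product of known-step factors = 3.9688 × 10^5
Overall factor = 4.00 μg/mL / (1.26 × 10^-6 μg/mL) = 3.1746 × 10^6
x = 3.1746 × 10^6 / 3.9688 × 10^5 = 8.00

8.00-fold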